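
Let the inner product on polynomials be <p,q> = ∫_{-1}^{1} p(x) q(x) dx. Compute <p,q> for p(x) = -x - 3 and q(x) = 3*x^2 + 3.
<p,q> = -24

Expand the product: p(x)·q(x) = -3*x^3 - 9*x^2 - 3*x - 9.
∫_{-1}^{1} of each monomial x^k gives [2/(k+1) if k even, 0 if k odd]. Integrating term-by-term (or equivalently evaluating the antiderivative F(x) = -3*x^4/4 - 3*x^3 - 3*x^2/2 - 9*x at the endpoints):
  F(1) − F(−1) = -57/4 − (39/4) = -24.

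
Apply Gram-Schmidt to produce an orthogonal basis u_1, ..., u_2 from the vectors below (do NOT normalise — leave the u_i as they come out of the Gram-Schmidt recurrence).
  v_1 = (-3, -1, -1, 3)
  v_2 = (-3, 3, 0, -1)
Orthogonal basis:
  u_1 = (-3, -1, -1, 3)
  u_2 = (-51/20, 63/20, 3/20, -29/20)

Apply the Gram-Schmidt recurrence
  u_1 = v_1
  u_i = v_i − Σ_{j<i} ((v_i · u_j) / (u_j · u_j)) · u_j.

Step by step this gives:
  u_1 = (-3, -1, -1, 3)
  u_2 = (-51/20, 63/20, 3/20, -29/20)

Orthogonality check:
  u_2 · u_1 = 0 (should be 0)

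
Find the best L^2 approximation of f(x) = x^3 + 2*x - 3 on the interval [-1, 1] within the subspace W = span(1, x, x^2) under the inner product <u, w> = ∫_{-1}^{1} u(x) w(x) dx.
g(x) = 13*x/5 - 3

The best approximation g ∈ W is the orthogonal projection of f onto W. Writing g = a_0 + a_1 x + a_2 x^2, the coefficients solve the normal equations G · a = b where
  G_{ij} = <φ_i, φ_j> and b_i = <f, φ_i>, with φ_0 = 1, φ_1 = x, φ_2 = x^2.
G =
  [2, 0, 2/3]
  [0, 2/3, 0]
  [2/3, 0, 2/5],
b = (-6, 26/15, -2).
Solving gives a_0 = -3, a_1 = 13/5, a_2 = 0, so
  g(x) = 13*x/5 - 3.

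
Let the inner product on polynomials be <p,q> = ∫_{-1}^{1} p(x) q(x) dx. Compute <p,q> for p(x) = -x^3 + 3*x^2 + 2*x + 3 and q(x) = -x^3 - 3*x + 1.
<p,q> = 164/35

Expand the product: p(x)·q(x) = x^6 - 3*x^5 + x^4 - 13*x^3 - 3*x^2 - 7*x + 3.
∫_{-1}^{1} of each monomial x^k gives [2/(k+1) if k even, 0 if k odd]. Integrating term-by-term (or equivalently evaluating the antiderivative F(x) = x^7/7 - x^6/2 + x^5/5 - 13*x^4/4 - x^3 - 7*x^2/2 + 3*x at the endpoints):
  F(1) − F(−1) = -687/140 − (-1343/140) = 164/35.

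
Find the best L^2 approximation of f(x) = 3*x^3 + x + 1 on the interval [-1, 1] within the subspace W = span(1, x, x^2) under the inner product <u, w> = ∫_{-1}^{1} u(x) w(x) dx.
g(x) = 14*x/5 + 1

The best approximation g ∈ W is the orthogonal projection of f onto W. Writing g = a_0 + a_1 x + a_2 x^2, the coefficients solve the normal equations G · a = b where
  G_{ij} = <φ_i, φ_j> and b_i = <f, φ_i>, with φ_0 = 1, φ_1 = x, φ_2 = x^2.
G =
  [2, 0, 2/3]
  [0, 2/3, 0]
  [2/3, 0, 2/5],
b = (2, 28/15, 2/3).
Solving gives a_0 = 1, a_1 = 14/5, a_2 = 0, so
  g(x) = 14*x/5 + 1.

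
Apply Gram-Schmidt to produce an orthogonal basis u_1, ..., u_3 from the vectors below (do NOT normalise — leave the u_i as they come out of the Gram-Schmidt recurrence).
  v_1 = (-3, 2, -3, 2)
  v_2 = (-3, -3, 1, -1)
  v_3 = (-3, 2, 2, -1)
Orthogonal basis:
  u_1 = (-3, 2, -3, 2)
  u_2 = (-42/13, -37/13, 10/13, -11/13)
  u_3 = (-119/86, 653/258, 601/258, -287/258)

Apply the Gram-Schmidt recurrence
  u_1 = v_1
  u_i = v_i − Σ_{j<i} ((v_i · u_j) / (u_j · u_j)) · u_j.

Step by step this gives:
  u_1 = (-3, 2, -3, 2)
  u_2 = (-42/13, -37/13, 10/13, -11/13)
  u_3 = (-119/86, 653/258, 601/258, -287/258)

Orthogonality check:
  u_2 · u_1 = 0 (should be 0)
  u_3 · u_1 = 0 (should be 0)
  u_3 · u_2 = 0 (should be 0)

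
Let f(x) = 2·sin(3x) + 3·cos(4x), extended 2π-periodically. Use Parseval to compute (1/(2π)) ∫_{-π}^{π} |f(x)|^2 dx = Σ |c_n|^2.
Σ |c_n|^2 = 13/2

Expand |f|^2 and use orthogonality of {sin(nx), cos(mx)} on [-π, π]:
  ∫_{-π}^{π} sin(nx)^2 dx = π, ∫ cos(mx)^2 dx = π, and cross terms integrate to 0.
So ∫_{-π}^{π} f(x)^2 dx = 2^2 · π + 3^2 · π = (4 + 9)π.
Divide by 2π: (4 + 9)/2 = 13/2.
By Parseval, this equals Σ |c_n|^2.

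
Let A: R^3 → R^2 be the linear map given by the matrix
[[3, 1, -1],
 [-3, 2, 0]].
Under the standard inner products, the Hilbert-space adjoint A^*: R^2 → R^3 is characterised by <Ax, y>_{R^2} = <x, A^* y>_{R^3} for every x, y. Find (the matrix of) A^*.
A^* = A^T =
[[3, -3],
 [1, 2],
 [-1, 0]]

For real matrices with standard dot products, the defining identity <Ax, y> = <x, A^* y> gives (Ax)^T y = x^T (A^*) y, i.e. x^T A^T y = x^T (A^*) y. Since this holds for all x, y, we must have A^* = A^T. Therefore
A^* =
[[3, -3],
 [1, 2],
 [-1, 0]].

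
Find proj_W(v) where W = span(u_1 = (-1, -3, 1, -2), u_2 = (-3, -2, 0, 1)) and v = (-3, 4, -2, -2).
proj_W(v) = (-11/161, 205/161, -13/23, 216/161)

Set up U = [u_1 | ... | u_2] ∈ R^(4×2). The projector onto W = col(U) is P = U (U^T U)^(-1) U^T.
Compute U^T U =
  [15, 7]
  [7, 14],
and U^T v = (-7, -1).
Solve U^T U · c = U^T v for the coefficients: c = (-13/23, 34/161). The projection is proj_W(v) = U c.
Check: (v - proj_W(v)) · u_1 = 0  (should be 0).
Check: (v - proj_W(v)) · u_2 = 0  (should be 0).
Result: proj_W(v) = (-11/161, 205/161, -13/23, 216/161).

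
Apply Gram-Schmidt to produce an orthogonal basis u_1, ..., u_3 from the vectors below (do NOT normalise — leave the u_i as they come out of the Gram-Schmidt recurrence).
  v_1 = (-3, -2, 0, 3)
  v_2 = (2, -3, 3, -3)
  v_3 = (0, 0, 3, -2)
Orthogonal basis:
  u_1 = (-3, -2, 0, 3)
  u_2 = (17/22, -42/11, 3, -39/22)
  u_3 = (-705/601, 726/601, 975/601, -221/601)

Apply the Gram-Schmidt recurrence
  u_1 = v_1
  u_i = v_i − Σ_{j<i} ((v_i · u_j) / (u_j · u_j)) · u_j.

Step by step this gives:
  u_1 = (-3, -2, 0, 3)
  u_2 = (17/22, -42/11, 3, -39/22)
  u_3 = (-705/601, 726/601, 975/601, -221/601)

Orthogonality check:
  u_2 · u_1 = 0 (should be 0)
  u_3 · u_1 = 0 (should be 0)
  u_3 · u_2 = 0 (should be 0)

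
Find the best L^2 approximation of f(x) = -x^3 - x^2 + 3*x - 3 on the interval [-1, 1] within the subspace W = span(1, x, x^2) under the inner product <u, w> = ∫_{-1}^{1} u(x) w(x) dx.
g(x) = -x^2 + 12*x/5 - 3

The best approximation g ∈ W is the orthogonal projection of f onto W. Writing g = a_0 + a_1 x + a_2 x^2, the coefficients solve the normal equations G · a = b where
  G_{ij} = <φ_i, φ_j> and b_i = <f, φ_i>, with φ_0 = 1, φ_1 = x, φ_2 = x^2.
G =
  [2, 0, 2/3]
  [0, 2/3, 0]
  [2/3, 0, 2/5],
b = (-20/3, 8/5, -12/5).
Solving gives a_0 = -3, a_1 = 12/5, a_2 = -1, so
  g(x) = -x^2 + 12*x/5 - 3.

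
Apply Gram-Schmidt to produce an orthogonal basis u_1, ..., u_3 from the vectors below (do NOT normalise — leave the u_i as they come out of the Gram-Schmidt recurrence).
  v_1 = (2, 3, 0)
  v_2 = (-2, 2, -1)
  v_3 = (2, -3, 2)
Orthogonal basis:
  u_1 = (2, 3, 0)
  u_2 = (-30/13, 20/13, -1)
  u_3 = (-24/113, 16/113, 80/113)

Apply the Gram-Schmidt recurrence
  u_1 = v_1
  u_i = v_i − Σ_{j<i} ((v_i · u_j) / (u_j · u_j)) · u_j.

Step by step this gives:
  u_1 = (2, 3, 0)
  u_2 = (-30/13, 20/13, -1)
  u_3 = (-24/113, 16/113, 80/113)

Orthogonality check:
  u_2 · u_1 = 0 (should be 0)
  u_3 · u_1 = 0 (should be 0)
  u_3 · u_2 = 0 (should be 0)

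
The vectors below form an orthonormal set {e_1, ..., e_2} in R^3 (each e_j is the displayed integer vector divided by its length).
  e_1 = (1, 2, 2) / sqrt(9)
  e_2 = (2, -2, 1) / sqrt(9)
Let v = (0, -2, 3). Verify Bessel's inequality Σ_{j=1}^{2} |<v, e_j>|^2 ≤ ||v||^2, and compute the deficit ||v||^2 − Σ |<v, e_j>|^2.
Σ |<v, e_j>|^2 = 53/9; ||v||^2 = 13; deficit = 64/9

Write each e_j = u_j / sqrt(<u_j, u_j>) where u_j is the displayed integer vector. Then <v, e_j> = <v, u_j> / sqrt(<u_j, u_j>), so |<v, e_j>|^2 = <v, u_j>^2 / <u_j, u_j>.
Coefficients: <v, e_1> = 2/sqrt(9), <v, e_2> = 7/sqrt(9).
Square and sum: Σ |<v, e_j>|^2 = 53/9.
Compute ||v||^2 = v·v = 13.
Deficit = 13 − 53/9 = 64/9 ≥ 0, confirming Bessel's inequality. (The deficit equals ||v − Σ <v,e_j> e_j||^2, the squared distance from v to span{e_j}.)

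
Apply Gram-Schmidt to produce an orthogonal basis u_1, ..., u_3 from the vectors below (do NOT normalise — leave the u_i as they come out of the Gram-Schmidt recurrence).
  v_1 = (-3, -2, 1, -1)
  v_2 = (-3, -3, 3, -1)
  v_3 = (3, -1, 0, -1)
Orthogonal basis:
  u_1 = (-3, -2, 1, -1)
  u_2 = (4/5, -7/15, 26/15, 4/15)
  u_3 = (75/59, -88/59, -44/59, -93/59)

Apply the Gram-Schmidt recurrence
  u_1 = v_1
  u_i = v_i − Σ_{j<i} ((v_i · u_j) / (u_j · u_j)) · u_j.

Step by step this gives:
  u_1 = (-3, -2, 1, -1)
  u_2 = (4/5, -7/15, 26/15, 4/15)
  u_3 = (75/59, -88/59, -44/59, -93/59)

Orthogonality check:
  u_2 · u_1 = 0 (should be 0)
  u_3 · u_1 = 0 (should be 0)
  u_3 · u_2 = 0 (should be 0)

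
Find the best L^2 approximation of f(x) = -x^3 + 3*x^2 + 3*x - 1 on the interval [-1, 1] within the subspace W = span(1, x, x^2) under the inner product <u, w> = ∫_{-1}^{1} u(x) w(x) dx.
g(x) = 3*x^2 + 12*x/5 - 1

The best approximation g ∈ W is the orthogonal projection of f onto W. Writing g = a_0 + a_1 x + a_2 x^2, the coefficients solve the normal equations G · a = b where
  G_{ij} = <φ_i, φ_j> and b_i = <f, φ_i>, with φ_0 = 1, φ_1 = x, φ_2 = x^2.
G =
  [2, 0, 2/3]
  [0, 2/3, 0]
  [2/3, 0, 2/5],
b = (0, 8/5, 8/15).
Solving gives a_0 = -1, a_1 = 12/5, a_2 = 3, so
  g(x) = 3*x^2 + 12*x/5 - 1.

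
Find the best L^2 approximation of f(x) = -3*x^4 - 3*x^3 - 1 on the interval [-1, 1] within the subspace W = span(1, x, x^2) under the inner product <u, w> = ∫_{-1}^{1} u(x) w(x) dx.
g(x) = -18*x^2/7 - 9*x/5 - 26/35

The best approximation g ∈ W is the orthogonal projection of f onto W. Writing g = a_0 + a_1 x + a_2 x^2, the coefficients solve the normal equations G · a = b where
  G_{ij} = <φ_i, φ_j> and b_i = <f, φ_i>, with φ_0 = 1, φ_1 = x, φ_2 = x^2.
G =
  [2, 0, 2/3]
  [0, 2/3, 0]
  [2/3, 0, 2/5],
b = (-16/5, -6/5, -32/21).
Solving gives a_0 = -26/35, a_1 = -9/5, a_2 = -18/7, so
  g(x) = -18*x^2/7 - 9*x/5 - 26/35.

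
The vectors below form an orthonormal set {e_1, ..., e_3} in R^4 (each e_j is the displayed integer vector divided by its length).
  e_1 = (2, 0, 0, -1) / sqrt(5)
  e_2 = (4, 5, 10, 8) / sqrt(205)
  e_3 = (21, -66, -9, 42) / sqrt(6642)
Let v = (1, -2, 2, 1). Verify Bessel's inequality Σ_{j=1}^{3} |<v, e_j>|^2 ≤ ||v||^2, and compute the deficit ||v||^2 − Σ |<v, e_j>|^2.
Σ |<v, e_j>|^2 = 131/18; ||v||^2 = 10; deficit = 49/18

Write each e_j = u_j / sqrt(<u_j, u_j>) where u_j is the displayed integer vector. Then <v, e_j> = <v, u_j> / sqrt(<u_j, u_j>), so |<v, e_j>|^2 = <v, u_j>^2 / <u_j, u_j>.
Coefficients: <v, e_1> = 1/sqrt(5), <v, e_2> = 22/sqrt(205), <v, e_3> = 177/sqrt(6642).
Square and sum: Σ |<v, e_j>|^2 = 131/18.
Compute ||v||^2 = v·v = 10.
Deficit = 10 − 131/18 = 49/18 ≥ 0, confirming Bessel's inequality. (The deficit equals ||v − Σ <v,e_j> e_j||^2, the squared distance from v to span{e_j}.)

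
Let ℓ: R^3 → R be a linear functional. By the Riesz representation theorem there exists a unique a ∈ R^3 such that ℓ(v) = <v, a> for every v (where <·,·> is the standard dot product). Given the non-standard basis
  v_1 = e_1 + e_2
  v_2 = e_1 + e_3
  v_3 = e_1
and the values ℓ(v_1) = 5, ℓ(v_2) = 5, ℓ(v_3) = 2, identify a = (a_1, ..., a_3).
a = (2, 3, 3)

Write a = (a_1, ..., a_3) in the standard basis. For each basis vector v_i, ℓ(v_i) = <v_i, a> is a linear equation in the a_j's. Collect the n equations into a matrix system V a = ℓ, where row i of V is v_i (expressed in the standard basis). Since V is invertible (lower-triangular with 1s on the diagonal, up to permutation), solve by back-substitution:
  V =
[[1, 1, 0],
 [1, 0, 1],
 [1, 0, 0]]
  V a = (5, 5, 2)
Solving gives a = (2, 3, 3).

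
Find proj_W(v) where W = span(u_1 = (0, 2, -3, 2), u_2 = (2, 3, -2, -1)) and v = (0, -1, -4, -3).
proj_W(v) = (96/103, 136/103, -84/103, -56/103)

Set up U = [u_1 | ... | u_2] ∈ R^(4×2). The projector onto W = col(U) is P = U (U^T U)^(-1) U^T.
Compute U^T U =
  [17, 10]
  [10, 18],
and U^T v = (4, 8).
Solve U^T U · c = U^T v for the coefficients: c = (-4/103, 48/103). The projection is proj_W(v) = U c.
Check: (v - proj_W(v)) · u_1 = 0  (should be 0).
Check: (v - proj_W(v)) · u_2 = 0  (should be 0).
Result: proj_W(v) = (96/103, 136/103, -84/103, -56/103).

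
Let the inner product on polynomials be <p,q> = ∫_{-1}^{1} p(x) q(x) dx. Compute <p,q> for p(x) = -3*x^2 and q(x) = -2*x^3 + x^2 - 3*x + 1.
<p,q> = -16/5

Expand the product: p(x)·q(x) = 6*x^5 - 3*x^4 + 9*x^3 - 3*x^2.
∫_{-1}^{1} of each monomial x^k gives [2/(k+1) if k even, 0 if k odd]. Integrating term-by-term (or equivalently evaluating the antiderivative F(x) = x^6 - 3*x^5/5 + 9*x^4/4 - x^3 at the endpoints):
  F(1) − F(−1) = 33/20 − (97/20) = -16/5.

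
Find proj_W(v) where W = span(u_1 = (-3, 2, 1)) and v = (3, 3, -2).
proj_W(v) = (15/14, -5/7, -5/14)

Set up U = [u_1 | ... | u_1] ∈ R^(3×1). The projector onto W = col(U) is P = U (U^T U)^(-1) U^T.
Compute U^T U =
  [14],
and U^T v = (-5).
Solve U^T U · c = U^T v for the coefficients: c = (-5/14). The projection is proj_W(v) = U c.
Check: (v - proj_W(v)) · u_1 = 0  (should be 0).
Result: proj_W(v) = (15/14, -5/7, -5/14).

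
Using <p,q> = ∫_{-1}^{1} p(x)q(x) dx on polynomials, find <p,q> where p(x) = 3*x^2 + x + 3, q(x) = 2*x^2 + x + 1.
<p,q> = 226/15

Expand the product: p(x)·q(x) = 6*x^4 + 5*x^3 + 10*x^2 + 4*x + 3.
∫_{-1}^{1} of each monomial x^k gives [2/(k+1) if k even, 0 if k odd]. Integrating term-by-term (or equivalently evaluating the antiderivative F(x) = 6*x^5/5 + 5*x^4/4 + 10*x^3/3 + 2*x^2 + 3*x at the endpoints):
  F(1) − F(−1) = 647/60 − (-257/60) = 226/15.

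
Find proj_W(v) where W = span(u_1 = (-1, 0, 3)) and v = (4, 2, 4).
proj_W(v) = (-4/5, 0, 12/5)

Set up U = [u_1 | ... | u_1] ∈ R^(3×1). The projector onto W = col(U) is P = U (U^T U)^(-1) U^T.
Compute U^T U =
  [10],
and U^T v = (8).
Solve U^T U · c = U^T v for the coefficients: c = (4/5). The projection is proj_W(v) = U c.
Check: (v - proj_W(v)) · u_1 = 0  (should be 0).
Result: proj_W(v) = (-4/5, 0, 12/5).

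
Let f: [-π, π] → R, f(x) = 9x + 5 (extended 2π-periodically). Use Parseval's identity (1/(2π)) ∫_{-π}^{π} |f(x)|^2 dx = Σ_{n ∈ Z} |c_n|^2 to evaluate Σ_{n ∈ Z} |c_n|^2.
Σ |c_n|^2 = 27π^2 + 25

Expand and integrate term by term over [-π, π]:
  ∫ (9x)^2 dx = 81·(2π^3/3); ∫ 2·9·(5)·x dx = 0 (odd integrand); ∫ 5^2 dx = 25·2π.
So (1/(2π)) ∫_{-π}^{π} (9x + 5)^2 dx = 81π^2/3 + 25 = 27π^2 + 25.
Parseval ⇒ Σ |c_n|^2 = 27π^2 + 25.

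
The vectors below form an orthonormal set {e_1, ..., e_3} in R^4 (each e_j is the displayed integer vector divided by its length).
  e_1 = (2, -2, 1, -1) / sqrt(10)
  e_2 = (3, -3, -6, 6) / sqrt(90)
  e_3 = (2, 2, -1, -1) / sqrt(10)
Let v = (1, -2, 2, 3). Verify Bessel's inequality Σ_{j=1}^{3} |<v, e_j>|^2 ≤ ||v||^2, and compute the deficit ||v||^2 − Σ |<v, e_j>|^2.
Σ |<v, e_j>|^2 = 99/10; ||v||^2 = 18; deficit = 81/10

Write each e_j = u_j / sqrt(<u_j, u_j>) where u_j is the displayed integer vector. Then <v, e_j> = <v, u_j> / sqrt(<u_j, u_j>), so |<v, e_j>|^2 = <v, u_j>^2 / <u_j, u_j>.
Coefficients: <v, e_1> = 5/sqrt(10), <v, e_2> = 15/sqrt(90), <v, e_3> = -7/sqrt(10).
Square and sum: Σ |<v, e_j>|^2 = 99/10.
Compute ||v||^2 = v·v = 18.
Deficit = 18 − 99/10 = 81/10 ≥ 0, confirming Bessel's inequality. (The deficit equals ||v − Σ <v,e_j> e_j||^2, the squared distance from v to span{e_j}.)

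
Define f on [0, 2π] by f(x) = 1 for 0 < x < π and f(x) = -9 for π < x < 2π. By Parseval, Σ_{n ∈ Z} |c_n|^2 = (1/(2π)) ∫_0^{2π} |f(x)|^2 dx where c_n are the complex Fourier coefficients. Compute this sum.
Σ |c_n|^2 = 41

Parseval equates the L^2 energy of f (normalised by 1/(2π)) with the ℓ^2 sum of its Fourier coefficients: (1/(2π)) ∫_0^{2π} |f|^2 = Σ |c_n|^2.
Compute the left side: (1/(2π)) [∫_0^π 1^2 dx + ∫_π^{2π} (-9)^2 dx] = (1/(2π)) · (1π + 81π) = (1 + 81)/2 = 41.
So Σ_{n ∈ Z} |c_n|^2 = 41.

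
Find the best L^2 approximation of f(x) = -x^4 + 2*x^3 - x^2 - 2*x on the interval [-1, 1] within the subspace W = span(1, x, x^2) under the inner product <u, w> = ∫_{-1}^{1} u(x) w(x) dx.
g(x) = -13*x^2/7 - 4*x/5 + 3/35

The best approximation g ∈ W is the orthogonal projection of f onto W. Writing g = a_0 + a_1 x + a_2 x^2, the coefficients solve the normal equations G · a = b where
  G_{ij} = <φ_i, φ_j> and b_i = <f, φ_i>, with φ_0 = 1, φ_1 = x, φ_2 = x^2.
G =
  [2, 0, 2/3]
  [0, 2/3, 0]
  [2/3, 0, 2/5],
b = (-16/15, -8/15, -24/35).
Solving gives a_0 = 3/35, a_1 = -4/5, a_2 = -13/7, so
  g(x) = -13*x^2/7 - 4*x/5 + 3/35.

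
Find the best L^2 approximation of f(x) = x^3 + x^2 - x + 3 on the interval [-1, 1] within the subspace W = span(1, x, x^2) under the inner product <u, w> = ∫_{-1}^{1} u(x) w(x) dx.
g(x) = x^2 - 2*x/5 + 3

The best approximation g ∈ W is the orthogonal projection of f onto W. Writing g = a_0 + a_1 x + a_2 x^2, the coefficients solve the normal equations G · a = b where
  G_{ij} = <φ_i, φ_j> and b_i = <f, φ_i>, with φ_0 = 1, φ_1 = x, φ_2 = x^2.
G =
  [2, 0, 2/3]
  [0, 2/3, 0]
  [2/3, 0, 2/5],
b = (20/3, -4/15, 12/5).
Solving gives a_0 = 3, a_1 = -2/5, a_2 = 1, so
  g(x) = x^2 - 2*x/5 + 3.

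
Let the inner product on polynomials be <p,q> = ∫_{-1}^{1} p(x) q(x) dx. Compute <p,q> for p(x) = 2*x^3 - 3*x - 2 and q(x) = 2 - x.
<p,q> = -34/5

Expand the product: p(x)·q(x) = -2*x^4 + 4*x^3 + 3*x^2 - 4*x - 4.
∫_{-1}^{1} of each monomial x^k gives [2/(k+1) if k even, 0 if k odd]. Integrating term-by-term (or equivalently evaluating the antiderivative F(x) = -2*x^5/5 + x^4 + x^3 - 2*x^2 - 4*x at the endpoints):
  F(1) − F(−1) = -22/5 − (12/5) = -34/5.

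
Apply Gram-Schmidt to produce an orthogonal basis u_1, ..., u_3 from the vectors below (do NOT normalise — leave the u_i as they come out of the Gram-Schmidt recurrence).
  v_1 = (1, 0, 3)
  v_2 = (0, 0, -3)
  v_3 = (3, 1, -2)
Orthogonal basis:
  u_1 = (1, 0, 3)
  u_2 = (9/10, 0, -3/10)
  u_3 = (0, 1, 0)

Apply the Gram-Schmidt recurrence
  u_1 = v_1
  u_i = v_i − Σ_{j<i} ((v_i · u_j) / (u_j · u_j)) · u_j.

Step by step this gives:
  u_1 = (1, 0, 3)
  u_2 = (9/10, 0, -3/10)
  u_3 = (0, 1, 0)

Orthogonality check:
  u_2 · u_1 = 0 (should be 0)
  u_3 · u_1 = 0 (should be 0)
  u_3 · u_2 = 0 (should be 0)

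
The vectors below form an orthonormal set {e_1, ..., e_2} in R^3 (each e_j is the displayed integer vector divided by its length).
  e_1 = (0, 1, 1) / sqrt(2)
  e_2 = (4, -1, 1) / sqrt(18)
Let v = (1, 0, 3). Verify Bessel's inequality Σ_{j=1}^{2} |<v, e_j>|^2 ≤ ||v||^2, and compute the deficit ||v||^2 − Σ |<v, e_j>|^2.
Σ |<v, e_j>|^2 = 65/9; ||v||^2 = 10; deficit = 25/9

Write each e_j = u_j / sqrt(<u_j, u_j>) where u_j is the displayed integer vector. Then <v, e_j> = <v, u_j> / sqrt(<u_j, u_j>), so |<v, e_j>|^2 = <v, u_j>^2 / <u_j, u_j>.
Coefficients: <v, e_1> = 3/sqrt(2), <v, e_2> = 7/sqrt(18).
Square and sum: Σ |<v, e_j>|^2 = 65/9.
Compute ||v||^2 = v·v = 10.
Deficit = 10 − 65/9 = 25/9 ≥ 0, confirming Bessel's inequality. (The deficit equals ||v − Σ <v,e_j> e_j||^2, the squared distance from v to span{e_j}.)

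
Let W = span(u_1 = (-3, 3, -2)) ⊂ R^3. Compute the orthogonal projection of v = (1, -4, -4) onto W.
proj_W(v) = (21/22, -21/22, 7/11)

Set up U = [u_1 | ... | u_1] ∈ R^(3×1). The projector onto W = col(U) is P = U (U^T U)^(-1) U^T.
Compute U^T U =
  [22],
and U^T v = (-7).
Solve U^T U · c = U^T v for the coefficients: c = (-7/22). The projection is proj_W(v) = U c.
Check: (v - proj_W(v)) · u_1 = 0  (should be 0).
Result: proj_W(v) = (21/22, -21/22, 7/11).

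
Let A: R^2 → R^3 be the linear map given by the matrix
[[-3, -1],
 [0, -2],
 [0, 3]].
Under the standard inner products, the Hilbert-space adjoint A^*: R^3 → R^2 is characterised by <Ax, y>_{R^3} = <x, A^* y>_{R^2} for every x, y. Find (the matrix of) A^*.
A^* = A^T =
[[-3, 0, 0],
 [-1, -2, 3]]

For real matrices with standard dot products, the defining identity <Ax, y> = <x, A^* y> gives (Ax)^T y = x^T (A^*) y, i.e. x^T A^T y = x^T (A^*) y. Since this holds for all x, y, we must have A^* = A^T. Therefore
A^* =
[[-3, 0, 0],
 [-1, -2, 3]].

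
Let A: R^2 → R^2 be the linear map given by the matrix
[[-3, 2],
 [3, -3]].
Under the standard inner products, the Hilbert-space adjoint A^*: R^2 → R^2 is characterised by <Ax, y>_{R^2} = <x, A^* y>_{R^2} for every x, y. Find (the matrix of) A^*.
A^* = A^T =
[[-3, 3],
 [2, -3]]

For real matrices with standard dot products, the defining identity <Ax, y> = <x, A^* y> gives (Ax)^T y = x^T (A^*) y, i.e. x^T A^T y = x^T (A^*) y. Since this holds for all x, y, we must have A^* = A^T. Therefore
A^* =
[[-3, 3],
 [2, -3]].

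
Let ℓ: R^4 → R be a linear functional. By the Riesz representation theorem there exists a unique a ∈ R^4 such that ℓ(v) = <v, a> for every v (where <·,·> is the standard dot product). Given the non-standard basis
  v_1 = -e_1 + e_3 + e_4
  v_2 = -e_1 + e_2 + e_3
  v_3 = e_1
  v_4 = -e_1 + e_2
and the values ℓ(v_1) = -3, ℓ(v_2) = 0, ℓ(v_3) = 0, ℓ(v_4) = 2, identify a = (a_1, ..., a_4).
a = (0, 2, -2, -1)

Write a = (a_1, ..., a_4) in the standard basis. For each basis vector v_i, ℓ(v_i) = <v_i, a> is a linear equation in the a_j's. Collect the n equations into a matrix system V a = ℓ, where row i of V is v_i (expressed in the standard basis). Since V is invertible (lower-triangular with 1s on the diagonal, up to permutation), solve by back-substitution:
  V =
[[-1, 0, 1, 1],
 [-1, 1, 1, 0],
 [1, 0, 0, 0],
 [-1, 1, 0, 0]]
  V a = (-3, 0, 0, 2)
Solving gives a = (0, 2, -2, -1).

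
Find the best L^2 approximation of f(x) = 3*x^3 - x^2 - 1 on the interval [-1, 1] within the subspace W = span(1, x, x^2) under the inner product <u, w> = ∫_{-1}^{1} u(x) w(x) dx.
g(x) = -x^2 + 9*x/5 - 1

The best approximation g ∈ W is the orthogonal projection of f onto W. Writing g = a_0 + a_1 x + a_2 x^2, the coefficients solve the normal equations G · a = b where
  G_{ij} = <φ_i, φ_j> and b_i = <f, φ_i>, with φ_0 = 1, φ_1 = x, φ_2 = x^2.
G =
  [2, 0, 2/3]
  [0, 2/3, 0]
  [2/3, 0, 2/5],
b = (-8/3, 6/5, -16/15).
Solving gives a_0 = -1, a_1 = 9/5, a_2 = -1, so
  g(x) = -x^2 + 9*x/5 - 1.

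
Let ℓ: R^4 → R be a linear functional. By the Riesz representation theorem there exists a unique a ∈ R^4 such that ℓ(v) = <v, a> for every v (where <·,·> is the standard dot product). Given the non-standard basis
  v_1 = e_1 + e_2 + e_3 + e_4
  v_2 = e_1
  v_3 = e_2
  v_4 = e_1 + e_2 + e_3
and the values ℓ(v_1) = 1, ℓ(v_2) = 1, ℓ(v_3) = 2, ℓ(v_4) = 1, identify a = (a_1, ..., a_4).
a = (1, 2, -2, 0)

Write a = (a_1, ..., a_4) in the standard basis. For each basis vector v_i, ℓ(v_i) = <v_i, a> is a linear equation in the a_j's. Collect the n equations into a matrix system V a = ℓ, where row i of V is v_i (expressed in the standard basis). Since V is invertible (lower-triangular with 1s on the diagonal, up to permutation), solve by back-substitution:
  V =
[[1, 1, 1, 1],
 [1, 0, 0, 0],
 [0, 1, 0, 0],
 [1, 1, 1, 0]]
  V a = (1, 1, 2, 1)
Solving gives a = (1, 2, -2, 0).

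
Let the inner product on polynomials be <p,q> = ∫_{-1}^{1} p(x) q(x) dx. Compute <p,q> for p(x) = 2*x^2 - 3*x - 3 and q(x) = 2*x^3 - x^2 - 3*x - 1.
<p,q> = 142/15

Expand the product: p(x)·q(x) = 4*x^5 - 8*x^4 - 9*x^3 + 10*x^2 + 12*x + 3.
∫_{-1}^{1} of each monomial x^k gives [2/(k+1) if k even, 0 if k odd]. Integrating term-by-term (or equivalently evaluating the antiderivative F(x) = 2*x^6/3 - 8*x^5/5 - 9*x^4/4 + 10*x^3/3 + 6*x^2 + 3*x at the endpoints):
  F(1) − F(−1) = 183/20 − (-19/60) = 142/15.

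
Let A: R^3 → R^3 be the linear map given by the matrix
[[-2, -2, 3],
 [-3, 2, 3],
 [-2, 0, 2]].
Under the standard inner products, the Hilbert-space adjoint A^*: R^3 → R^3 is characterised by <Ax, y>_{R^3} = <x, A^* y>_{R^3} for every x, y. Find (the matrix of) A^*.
A^* = A^T =
[[-2, -3, -2],
 [-2, 2, 0],
 [3, 3, 2]]

For real matrices with standard dot products, the defining identity <Ax, y> = <x, A^* y> gives (Ax)^T y = x^T (A^*) y, i.e. x^T A^T y = x^T (A^*) y. Since this holds for all x, y, we must have A^* = A^T. Therefore
A^* =
[[-2, -3, -2],
 [-2, 2, 0],
 [3, 3, 2]].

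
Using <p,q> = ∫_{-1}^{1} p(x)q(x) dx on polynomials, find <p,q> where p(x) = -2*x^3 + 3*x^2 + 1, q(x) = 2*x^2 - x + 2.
<p,q> = 188/15

Expand the product: p(x)·q(x) = -4*x^5 + 8*x^4 - 7*x^3 + 8*x^2 - x + 2.
∫_{-1}^{1} of each monomial x^k gives [2/(k+1) if k even, 0 if k odd]. Integrating term-by-term (or equivalently evaluating the antiderivative F(x) = -2*x^6/3 + 8*x^5/5 - 7*x^4/4 + 8*x^3/3 - x^2/2 + 2*x at the endpoints):
  F(1) − F(−1) = 67/20 − (-551/60) = 188/15.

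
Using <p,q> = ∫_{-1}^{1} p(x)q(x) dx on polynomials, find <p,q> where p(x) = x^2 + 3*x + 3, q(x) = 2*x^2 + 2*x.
<p,q> = 44/5

Expand the product: p(x)·q(x) = 2*x^4 + 8*x^3 + 12*x^2 + 6*x.
∫_{-1}^{1} of each monomial x^k gives [2/(k+1) if k even, 0 if k odd]. Integrating term-by-term (or equivalently evaluating the antiderivative F(x) = 2*x^5/5 + 2*x^4 + 4*x^3 + 3*x^2 at the endpoints):
  F(1) − F(−1) = 47/5 − (3/5) = 44/5.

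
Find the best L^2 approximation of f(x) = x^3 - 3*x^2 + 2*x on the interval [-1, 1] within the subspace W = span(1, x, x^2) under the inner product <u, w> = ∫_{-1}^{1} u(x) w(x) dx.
g(x) = -3*x^2 + 13*x/5

The best approximation g ∈ W is the orthogonal projection of f onto W. Writing g = a_0 + a_1 x + a_2 x^2, the coefficients solve the normal equations G · a = b where
  G_{ij} = <φ_i, φ_j> and b_i = <f, φ_i>, with φ_0 = 1, φ_1 = x, φ_2 = x^2.
G =
  [2, 0, 2/3]
  [0, 2/3, 0]
  [2/3, 0, 2/5],
b = (-2, 26/15, -6/5).
Solving gives a_0 = 0, a_1 = 13/5, a_2 = -3, so
  g(x) = -3*x^2 + 13*x/5.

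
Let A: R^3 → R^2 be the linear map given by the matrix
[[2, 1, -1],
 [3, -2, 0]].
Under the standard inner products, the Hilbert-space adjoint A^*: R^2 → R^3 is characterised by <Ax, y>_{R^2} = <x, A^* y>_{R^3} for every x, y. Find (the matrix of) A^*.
A^* = A^T =
[[2, 3],
 [1, -2],
 [-1, 0]]

For real matrices with standard dot products, the defining identity <Ax, y> = <x, A^* y> gives (Ax)^T y = x^T (A^*) y, i.e. x^T A^T y = x^T (A^*) y. Since this holds for all x, y, we must have A^* = A^T. Therefore
A^* =
[[2, 3],
 [1, -2],
 [-1, 0]].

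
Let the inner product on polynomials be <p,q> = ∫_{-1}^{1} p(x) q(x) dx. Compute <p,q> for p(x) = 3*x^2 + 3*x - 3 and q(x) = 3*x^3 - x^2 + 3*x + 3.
<p,q> = -8/5

Expand the product: p(x)·q(x) = 9*x^5 + 6*x^4 - 3*x^3 + 21*x^2 - 9.
∫_{-1}^{1} of each monomial x^k gives [2/(k+1) if k even, 0 if k odd]. Integrating term-by-term (or equivalently evaluating the antiderivative F(x) = 3*x^6/2 + 6*x^5/5 - 3*x^4/4 + 7*x^3 - 9*x at the endpoints):
  F(1) − F(−1) = -1/20 − (31/20) = -8/5.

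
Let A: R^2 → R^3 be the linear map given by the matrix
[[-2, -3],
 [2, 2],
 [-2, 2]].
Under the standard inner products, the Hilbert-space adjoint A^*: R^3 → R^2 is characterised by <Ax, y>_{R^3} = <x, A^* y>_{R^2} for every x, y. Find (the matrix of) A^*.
A^* = A^T =
[[-2, 2, -2],
 [-3, 2, 2]]

For real matrices with standard dot products, the defining identity <Ax, y> = <x, A^* y> gives (Ax)^T y = x^T (A^*) y, i.e. x^T A^T y = x^T (A^*) y. Since this holds for all x, y, we must have A^* = A^T. Therefore
A^* =
[[-2, 2, -2],
 [-3, 2, 2]].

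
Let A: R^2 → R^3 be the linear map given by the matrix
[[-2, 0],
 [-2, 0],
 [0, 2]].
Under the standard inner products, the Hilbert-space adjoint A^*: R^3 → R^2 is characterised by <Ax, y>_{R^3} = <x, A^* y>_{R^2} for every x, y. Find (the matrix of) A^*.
A^* = A^T =
[[-2, -2, 0],
 [0, 0, 2]]

For real matrices with standard dot products, the defining identity <Ax, y> = <x, A^* y> gives (Ax)^T y = x^T (A^*) y, i.e. x^T A^T y = x^T (A^*) y. Since this holds for all x, y, we must have A^* = A^T. Therefore
A^* =
[[-2, -2, 0],
 [0, 0, 2]].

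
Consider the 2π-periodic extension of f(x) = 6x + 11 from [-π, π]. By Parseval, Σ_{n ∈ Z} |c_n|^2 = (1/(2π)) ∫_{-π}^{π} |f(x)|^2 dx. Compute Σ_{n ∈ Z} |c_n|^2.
Σ |c_n|^2 = 12π^2 + 121

Expand and integrate term by term over [-π, π]:
  ∫ (6x)^2 dx = 36·(2π^3/3); ∫ 2·6·(11)·x dx = 0 (odd integrand); ∫ 11^2 dx = 121·2π.
So (1/(2π)) ∫_{-π}^{π} (6x + 11)^2 dx = 36π^2/3 + 121 = 12π^2 + 121.
Parseval ⇒ Σ |c_n|^2 = 12π^2 + 121.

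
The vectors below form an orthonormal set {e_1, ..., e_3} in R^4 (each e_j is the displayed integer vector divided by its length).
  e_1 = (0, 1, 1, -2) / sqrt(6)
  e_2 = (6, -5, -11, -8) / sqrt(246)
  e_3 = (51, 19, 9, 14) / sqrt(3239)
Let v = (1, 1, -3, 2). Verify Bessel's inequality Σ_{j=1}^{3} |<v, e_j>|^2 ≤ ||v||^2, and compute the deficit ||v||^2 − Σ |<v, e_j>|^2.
Σ |<v, e_j>|^2 = 701/79; ||v||^2 = 15; deficit = 484/79

Write each e_j = u_j / sqrt(<u_j, u_j>) where u_j is the displayed integer vector. Then <v, e_j> = <v, u_j> / sqrt(<u_j, u_j>), so |<v, e_j>|^2 = <v, u_j>^2 / <u_j, u_j>.
Coefficients: <v, e_1> = -6/sqrt(6), <v, e_2> = 18/sqrt(246), <v, e_3> = 71/sqrt(3239).
Square and sum: Σ |<v, e_j>|^2 = 701/79.
Compute ||v||^2 = v·v = 15.
Deficit = 15 − 701/79 = 484/79 ≥ 0, confirming Bessel's inequality. (The deficit equals ||v − Σ <v,e_j> e_j||^2, the squared distance from v to span{e_j}.)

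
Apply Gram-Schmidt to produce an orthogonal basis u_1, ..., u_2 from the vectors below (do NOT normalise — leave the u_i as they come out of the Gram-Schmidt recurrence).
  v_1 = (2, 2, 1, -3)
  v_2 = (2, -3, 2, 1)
Orthogonal basis:
  u_1 = (2, 2, 1, -3)
  u_2 = (7/3, -8/3, 13/6, 1/2)

Apply the Gram-Schmidt recurrence
  u_1 = v_1
  u_i = v_i − Σ_{j<i} ((v_i · u_j) / (u_j · u_j)) · u_j.

Step by step this gives:
  u_1 = (2, 2, 1, -3)
  u_2 = (7/3, -8/3, 13/6, 1/2)

Orthogonality check:
  u_2 · u_1 = 0 (should be 0)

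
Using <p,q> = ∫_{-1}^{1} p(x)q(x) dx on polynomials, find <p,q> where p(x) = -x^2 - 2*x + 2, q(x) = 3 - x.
<p,q> = 34/3

Expand the product: p(x)·q(x) = x^3 - x^2 - 8*x + 6.
∫_{-1}^{1} of each monomial x^k gives [2/(k+1) if k even, 0 if k odd]. Integrating term-by-term (or equivalently evaluating the antiderivative F(x) = x^4/4 - x^3/3 - 4*x^2 + 6*x at the endpoints):
  F(1) − F(−1) = 23/12 − (-113/12) = 34/3.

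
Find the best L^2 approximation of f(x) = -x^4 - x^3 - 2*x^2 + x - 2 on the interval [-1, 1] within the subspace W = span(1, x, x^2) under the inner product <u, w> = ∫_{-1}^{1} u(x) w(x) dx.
g(x) = -20*x^2/7 + 2*x/5 - 67/35

The best approximation g ∈ W is the orthogonal projection of f onto W. Writing g = a_0 + a_1 x + a_2 x^2, the coefficients solve the normal equations G · a = b where
  G_{ij} = <φ_i, φ_j> and b_i = <f, φ_i>, with φ_0 = 1, φ_1 = x, φ_2 = x^2.
G =
  [2, 0, 2/3]
  [0, 2/3, 0]
  [2/3, 0, 2/5],
b = (-86/15, 4/15, -254/105).
Solving gives a_0 = -67/35, a_1 = 2/5, a_2 = -20/7, so
  g(x) = -20*x^2/7 + 2*x/5 - 67/35.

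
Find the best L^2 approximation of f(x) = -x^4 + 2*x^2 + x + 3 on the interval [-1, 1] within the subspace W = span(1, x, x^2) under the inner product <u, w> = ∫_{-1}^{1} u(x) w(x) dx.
g(x) = 8*x^2/7 + x + 108/35

The best approximation g ∈ W is the orthogonal projection of f onto W. Writing g = a_0 + a_1 x + a_2 x^2, the coefficients solve the normal equations G · a = b where
  G_{ij} = <φ_i, φ_j> and b_i = <f, φ_i>, with φ_0 = 1, φ_1 = x, φ_2 = x^2.
G =
  [2, 0, 2/3]
  [0, 2/3, 0]
  [2/3, 0, 2/5],
b = (104/15, 2/3, 88/35).
Solving gives a_0 = 108/35, a_1 = 1, a_2 = 8/7, so
  g(x) = 8*x^2/7 + x + 108/35.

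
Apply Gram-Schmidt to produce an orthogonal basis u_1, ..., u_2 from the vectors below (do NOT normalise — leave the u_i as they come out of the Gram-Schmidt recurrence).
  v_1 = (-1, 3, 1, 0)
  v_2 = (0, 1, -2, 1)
Orthogonal basis:
  u_1 = (-1, 3, 1, 0)
  u_2 = (1/11, 8/11, -23/11, 1)

Apply the Gram-Schmidt recurrence
  u_1 = v_1
  u_i = v_i − Σ_{j<i} ((v_i · u_j) / (u_j · u_j)) · u_j.

Step by step this gives:
  u_1 = (-1, 3, 1, 0)
  u_2 = (1/11, 8/11, -23/11, 1)

Orthogonality check:
  u_2 · u_1 = 0 (should be 0)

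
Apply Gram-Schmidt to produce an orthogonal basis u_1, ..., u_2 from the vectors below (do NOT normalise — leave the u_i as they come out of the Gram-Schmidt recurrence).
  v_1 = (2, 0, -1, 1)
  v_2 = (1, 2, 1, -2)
Orthogonal basis:
  u_1 = (2, 0, -1, 1)
  u_2 = (4/3, 2, 5/6, -11/6)

Apply the Gram-Schmidt recurrence
  u_1 = v_1
  u_i = v_i − Σ_{j<i} ((v_i · u_j) / (u_j · u_j)) · u_j.

Step by step this gives:
  u_1 = (2, 0, -1, 1)
  u_2 = (4/3, 2, 5/6, -11/6)

Orthogonality check:
  u_2 · u_1 = 0 (should be 0)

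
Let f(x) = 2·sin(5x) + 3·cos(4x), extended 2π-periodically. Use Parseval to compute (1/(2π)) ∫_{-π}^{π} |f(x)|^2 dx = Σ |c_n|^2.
Σ |c_n|^2 = 13/2

Expand |f|^2 and use orthogonality of {sin(nx), cos(mx)} on [-π, π]:
  ∫_{-π}^{π} sin(nx)^2 dx = π, ∫ cos(mx)^2 dx = π, and cross terms integrate to 0.
So ∫_{-π}^{π} f(x)^2 dx = 2^2 · π + 3^2 · π = (4 + 9)π.
Divide by 2π: (4 + 9)/2 = 13/2.
By Parseval, this equals Σ |c_n|^2.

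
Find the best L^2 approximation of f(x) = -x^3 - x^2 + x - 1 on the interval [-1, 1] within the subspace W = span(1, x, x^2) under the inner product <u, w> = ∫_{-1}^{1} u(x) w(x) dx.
g(x) = -x^2 + 2*x/5 - 1

The best approximation g ∈ W is the orthogonal projection of f onto W. Writing g = a_0 + a_1 x + a_2 x^2, the coefficients solve the normal equations G · a = b where
  G_{ij} = <φ_i, φ_j> and b_i = <f, φ_i>, with φ_0 = 1, φ_1 = x, φ_2 = x^2.
G =
  [2, 0, 2/3]
  [0, 2/3, 0]
  [2/3, 0, 2/5],
b = (-8/3, 4/15, -16/15).
Solving gives a_0 = -1, a_1 = 2/5, a_2 = -1, so
  g(x) = -x^2 + 2*x/5 - 1.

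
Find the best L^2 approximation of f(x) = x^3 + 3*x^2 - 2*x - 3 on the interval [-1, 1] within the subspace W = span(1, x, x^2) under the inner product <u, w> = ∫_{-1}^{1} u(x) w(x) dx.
g(x) = 3*x^2 - 7*x/5 - 3

The best approximation g ∈ W is the orthogonal projection of f onto W. Writing g = a_0 + a_1 x + a_2 x^2, the coefficients solve the normal equations G · a = b where
  G_{ij} = <φ_i, φ_j> and b_i = <f, φ_i>, with φ_0 = 1, φ_1 = x, φ_2 = x^2.
G =
  [2, 0, 2/3]
  [0, 2/3, 0]
  [2/3, 0, 2/5],
b = (-4, -14/15, -4/5).
Solving gives a_0 = -3, a_1 = -7/5, a_2 = 3, so
  g(x) = 3*x^2 - 7*x/5 - 3.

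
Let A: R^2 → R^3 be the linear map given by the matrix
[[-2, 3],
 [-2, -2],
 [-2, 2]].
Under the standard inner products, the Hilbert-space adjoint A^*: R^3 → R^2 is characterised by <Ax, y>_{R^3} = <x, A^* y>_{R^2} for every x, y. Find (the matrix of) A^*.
A^* = A^T =
[[-2, -2, -2],
 [3, -2, 2]]

For real matrices with standard dot products, the defining identity <Ax, y> = <x, A^* y> gives (Ax)^T y = x^T (A^*) y, i.e. x^T A^T y = x^T (A^*) y. Since this holds for all x, y, we must have A^* = A^T. Therefore
A^* =
[[-2, -2, -2],
 [3, -2, 2]].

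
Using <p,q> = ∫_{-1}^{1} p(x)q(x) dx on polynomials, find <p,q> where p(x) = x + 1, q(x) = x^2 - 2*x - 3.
<p,q> = -20/3

Expand the product: p(x)·q(x) = x^3 - x^2 - 5*x - 3.
∫_{-1}^{1} of each monomial x^k gives [2/(k+1) if k even, 0 if k odd]. Integrating term-by-term (or equivalently evaluating the antiderivative F(x) = x^4/4 - x^3/3 - 5*x^2/2 - 3*x at the endpoints):
  F(1) − F(−1) = -67/12 − (13/12) = -20/3.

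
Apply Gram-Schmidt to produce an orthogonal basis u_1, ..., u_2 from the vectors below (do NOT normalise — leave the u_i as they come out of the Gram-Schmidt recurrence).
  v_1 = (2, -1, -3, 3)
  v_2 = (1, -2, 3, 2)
Orthogonal basis:
  u_1 = (2, -1, -3, 3)
  u_2 = (21/23, -45/23, 72/23, 43/23)

Apply the Gram-Schmidt recurrence
  u_1 = v_1
  u_i = v_i − Σ_{j<i} ((v_i · u_j) / (u_j · u_j)) · u_j.

Step by step this gives:
  u_1 = (2, -1, -3, 3)
  u_2 = (21/23, -45/23, 72/23, 43/23)

Orthogonality check:
  u_2 · u_1 = 0 (should be 0)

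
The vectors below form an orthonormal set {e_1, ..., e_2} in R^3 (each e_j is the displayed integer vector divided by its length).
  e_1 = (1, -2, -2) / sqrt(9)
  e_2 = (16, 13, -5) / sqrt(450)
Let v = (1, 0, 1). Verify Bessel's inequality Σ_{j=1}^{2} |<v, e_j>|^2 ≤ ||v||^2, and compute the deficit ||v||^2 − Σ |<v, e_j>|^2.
Σ |<v, e_j>|^2 = 19/50; ||v||^2 = 2; deficit = 81/50

Write each e_j = u_j / sqrt(<u_j, u_j>) where u_j is the displayed integer vector. Then <v, e_j> = <v, u_j> / sqrt(<u_j, u_j>), so |<v, e_j>|^2 = <v, u_j>^2 / <u_j, u_j>.
Coefficients: <v, e_1> = -1/sqrt(9), <v, e_2> = 11/sqrt(450).
Square and sum: Σ |<v, e_j>|^2 = 19/50.
Compute ||v||^2 = v·v = 2.
Deficit = 2 − 19/50 = 81/50 ≥ 0, confirming Bessel's inequality. (The deficit equals ||v − Σ <v,e_j> e_j||^2, the squared distance from v to span{e_j}.)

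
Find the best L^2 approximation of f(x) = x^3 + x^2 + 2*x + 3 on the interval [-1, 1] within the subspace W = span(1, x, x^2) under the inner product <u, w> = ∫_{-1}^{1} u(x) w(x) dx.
g(x) = x^2 + 13*x/5 + 3

The best approximation g ∈ W is the orthogonal projection of f onto W. Writing g = a_0 + a_1 x + a_2 x^2, the coefficients solve the normal equations G · a = b where
  G_{ij} = <φ_i, φ_j> and b_i = <f, φ_i>, with φ_0 = 1, φ_1 = x, φ_2 = x^2.
G =
  [2, 0, 2/3]
  [0, 2/3, 0]
  [2/3, 0, 2/5],
b = (20/3, 26/15, 12/5).
Solving gives a_0 = 3, a_1 = 13/5, a_2 = 1, so
  g(x) = x^2 + 13*x/5 + 3.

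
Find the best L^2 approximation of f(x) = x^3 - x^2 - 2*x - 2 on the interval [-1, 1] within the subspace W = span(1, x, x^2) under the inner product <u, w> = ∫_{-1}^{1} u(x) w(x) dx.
g(x) = -x^2 - 7*x/5 - 2

The best approximation g ∈ W is the orthogonal projection of f onto W. Writing g = a_0 + a_1 x + a_2 x^2, the coefficients solve the normal equations G · a = b where
  G_{ij} = <φ_i, φ_j> and b_i = <f, φ_i>, with φ_0 = 1, φ_1 = x, φ_2 = x^2.
G =
  [2, 0, 2/3]
  [0, 2/3, 0]
  [2/3, 0, 2/5],
b = (-14/3, -14/15, -26/15).
Solving gives a_0 = -2, a_1 = -7/5, a_2 = -1, so
  g(x) = -x^2 - 7*x/5 - 2.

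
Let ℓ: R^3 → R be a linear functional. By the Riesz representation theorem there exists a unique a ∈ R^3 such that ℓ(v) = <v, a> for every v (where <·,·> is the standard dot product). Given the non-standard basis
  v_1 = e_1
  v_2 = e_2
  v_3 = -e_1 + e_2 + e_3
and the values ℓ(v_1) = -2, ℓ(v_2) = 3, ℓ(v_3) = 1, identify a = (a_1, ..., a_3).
a = (-2, 3, -4)

Write a = (a_1, ..., a_3) in the standard basis. For each basis vector v_i, ℓ(v_i) = <v_i, a> is a linear equation in the a_j's. Collect the n equations into a matrix system V a = ℓ, where row i of V is v_i (expressed in the standard basis). Since V is invertible (lower-triangular with 1s on the diagonal, up to permutation), solve by back-substitution:
  V =
[[1, 0, 0],
 [0, 1, 0],
 [-1, 1, 1]]
  V a = (-2, 3, 1)
Solving gives a = (-2, 3, -4).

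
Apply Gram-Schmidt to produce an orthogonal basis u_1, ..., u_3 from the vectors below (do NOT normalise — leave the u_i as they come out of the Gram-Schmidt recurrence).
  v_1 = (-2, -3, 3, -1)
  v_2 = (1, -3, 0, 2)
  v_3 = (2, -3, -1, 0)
Orthogonal basis:
  u_1 = (-2, -3, 3, -1)
  u_2 = (33/23, -54/23, -15/23, 51/23)
  u_3 = (1, -9/11, -8/11, -19/11)

Apply the Gram-Schmidt recurrence
  u_1 = v_1
  u_i = v_i − Σ_{j<i} ((v_i · u_j) / (u_j · u_j)) · u_j.

Step by step this gives:
  u_1 = (-2, -3, 3, -1)
  u_2 = (33/23, -54/23, -15/23, 51/23)
  u_3 = (1, -9/11, -8/11, -19/11)

Orthogonality check:
  u_2 · u_1 = 0 (should be 0)
  u_3 · u_1 = 0 (should be 0)
  u_3 · u_2 = 0 (should be 0)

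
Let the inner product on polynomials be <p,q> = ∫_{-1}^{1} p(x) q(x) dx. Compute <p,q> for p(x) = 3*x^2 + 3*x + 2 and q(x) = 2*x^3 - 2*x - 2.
<p,q> = -68/5

Expand the product: p(x)·q(x) = 6*x^5 + 6*x^4 - 2*x^3 - 12*x^2 - 10*x - 4.
∫_{-1}^{1} of each monomial x^k gives [2/(k+1) if k even, 0 if k odd]. Integrating term-by-term (or equivalently evaluating the antiderivative F(x) = x^6 + 6*x^5/5 - x^4/2 - 4*x^3 - 5*x^2 - 4*x at the endpoints):
  F(1) − F(−1) = -113/10 − (23/10) = -68/5.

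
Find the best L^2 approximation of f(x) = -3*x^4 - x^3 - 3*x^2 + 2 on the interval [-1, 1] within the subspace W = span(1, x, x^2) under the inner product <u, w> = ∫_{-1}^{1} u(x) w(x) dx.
g(x) = -39*x^2/7 - 3*x/5 + 79/35

The best approximation g ∈ W is the orthogonal projection of f onto W. Writing g = a_0 + a_1 x + a_2 x^2, the coefficients solve the normal equations G · a = b where
  G_{ij} = <φ_i, φ_j> and b_i = <f, φ_i>, with φ_0 = 1, φ_1 = x, φ_2 = x^2.
G =
  [2, 0, 2/3]
  [0, 2/3, 0]
  [2/3, 0, 2/5],
b = (4/5, -2/5, -76/105).
Solving gives a_0 = 79/35, a_1 = -3/5, a_2 = -39/7, so
  g(x) = -39*x^2/7 - 3*x/5 + 79/35.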